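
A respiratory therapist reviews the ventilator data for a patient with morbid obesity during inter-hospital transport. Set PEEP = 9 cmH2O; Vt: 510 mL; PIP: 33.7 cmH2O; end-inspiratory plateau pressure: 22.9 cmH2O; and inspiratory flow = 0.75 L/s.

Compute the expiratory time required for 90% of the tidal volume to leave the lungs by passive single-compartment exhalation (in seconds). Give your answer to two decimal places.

1.22

R = (PIP − Pplat)/V̇ = (33.7 − 22.9) / 0.75 = 10.8/0.75 = 14.4 cmH2O·s/L.
C = Vt/(Pplat − PEEP) = 510.0 / (22.9 − 9) = 510.0/13.9 = 36.691 mL/cmH2O.
τ = R × C = 14.4 × 0.03669 L/cmH2O = 0.5283 s.
t = −τ·ln(1 − 0.90) = −0.5283·ln(0.1) = 1.216 s.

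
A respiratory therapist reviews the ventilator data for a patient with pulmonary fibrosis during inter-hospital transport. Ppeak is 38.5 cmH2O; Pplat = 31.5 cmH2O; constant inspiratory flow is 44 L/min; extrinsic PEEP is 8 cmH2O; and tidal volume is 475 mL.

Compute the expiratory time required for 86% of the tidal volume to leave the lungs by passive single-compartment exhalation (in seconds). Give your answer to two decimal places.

Flow: 44 L/min ÷ 60 = 0.7333 L/s.
R = (PIP − Pplat)/V̇ = (38.5 − 31.5) / 0.7333 = 7.0/0.7333 = 9.546 cmH2O·s/L.
C = Vt/(Pplat − PEEP) = 475.0 / (31.5 − 8) = 475.0/23.5 = 20.213 mL/cmH2O.
τ = R × C = 9.546 × 0.02021 L/cmH2O = 0.1929 s.
t = −τ·ln(1 − 0.86) = −0.1929·ln(0.14) = 0.3793 s.

0.38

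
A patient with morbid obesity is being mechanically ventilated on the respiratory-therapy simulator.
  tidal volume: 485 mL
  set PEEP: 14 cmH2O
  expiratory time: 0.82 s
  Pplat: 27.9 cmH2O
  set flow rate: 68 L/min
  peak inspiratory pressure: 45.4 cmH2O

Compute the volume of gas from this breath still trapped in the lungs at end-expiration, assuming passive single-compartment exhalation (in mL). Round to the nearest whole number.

106

Flow: 68 L/min ÷ 60 = 1.1333 L/s.
R = (PIP − Pplat)/V̇ = (45.4 − 27.9) / 1.1333 = 17.5/1.1333 = 15.442 cmH2O·s/L.
C = Vt/(Pplat − PEEP) = 485.0 / (27.9 − 14) = 485.0/13.9 = 34.892 mL/cmH2O.
τ = R × C = 15.442 × 0.03489 L/cmH2O = 0.5388 s.
Fraction remaining = e^(−Te/τ) = e^(−0.82/0.5388) = 0.2183.
Trapped volume = 485.0 × 0.2183 = 105.88 mL.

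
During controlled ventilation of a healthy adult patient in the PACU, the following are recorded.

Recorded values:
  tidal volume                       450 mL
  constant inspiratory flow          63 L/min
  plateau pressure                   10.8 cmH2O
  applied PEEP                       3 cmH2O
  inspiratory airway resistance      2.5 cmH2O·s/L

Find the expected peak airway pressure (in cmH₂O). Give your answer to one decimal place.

Flow: 63 L/min ÷ 60 = 1.05 L/s.
PIP = Pplat + Raw × flow = 10.8 + 2.5 × 1.05 = 10.8 + 2.625 = 13.425 cmH2O.

13.4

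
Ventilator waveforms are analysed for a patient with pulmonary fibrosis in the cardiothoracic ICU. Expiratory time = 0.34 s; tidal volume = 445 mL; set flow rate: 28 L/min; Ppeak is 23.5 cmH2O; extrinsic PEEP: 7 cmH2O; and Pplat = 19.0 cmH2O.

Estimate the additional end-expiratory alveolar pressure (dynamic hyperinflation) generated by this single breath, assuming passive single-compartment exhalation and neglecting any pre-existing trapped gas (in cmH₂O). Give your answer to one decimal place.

4.6

Flow: 28 L/min ÷ 60 = 0.4667 L/s.
R = (PIP − Pplat)/V̇ = (23.5 − 19.0) / 0.4667 = 4.5/0.4667 = 9.642 cmH2O·s/L.
C = Vt/(Pplat − PEEP) = 445.0 / (19.0 − 7) = 445.0/12.0 = 37.083 mL/cmH2O.
τ = R × C = 9.642 × 0.03708 L/cmH2O = 0.3575 s.
Fraction remaining = e^(−Te/τ) = e^(−0.34/0.3575) = 0.3863; trapped volume = 445.0 × 0.3863 = 171.9 mL.
Additional alveolar pressure from trapping ≈ V_trapped / C = 171.9 / 37.083 = 4.636 cmH2O.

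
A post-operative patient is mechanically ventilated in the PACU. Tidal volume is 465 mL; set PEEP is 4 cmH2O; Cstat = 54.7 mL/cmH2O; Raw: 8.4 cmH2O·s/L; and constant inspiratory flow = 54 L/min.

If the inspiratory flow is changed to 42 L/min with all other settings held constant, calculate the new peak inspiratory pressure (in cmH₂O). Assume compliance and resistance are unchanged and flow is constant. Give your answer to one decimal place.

Flow: 54 L/min ÷ 60 = 0.9 L/s.
New flow: 42 L/min ÷ 60 = 0.7 L/s.
PIP = Vt/C + R·V̇ + PEEP (constant-flow equation of motion).
Only the resistive term changes: ΔPIP = R × ΔV̇ = 8.4 × (0.7 − 0.9) = 8.4 × -0.2 = -1.68 cmH2O.
Original PIP = 465/54.7 + 8.4×0.9 + 4 = 20.061 cmH2O; new PIP = 20.061 + (-1.68) = 18.381 cmH2O.

18.4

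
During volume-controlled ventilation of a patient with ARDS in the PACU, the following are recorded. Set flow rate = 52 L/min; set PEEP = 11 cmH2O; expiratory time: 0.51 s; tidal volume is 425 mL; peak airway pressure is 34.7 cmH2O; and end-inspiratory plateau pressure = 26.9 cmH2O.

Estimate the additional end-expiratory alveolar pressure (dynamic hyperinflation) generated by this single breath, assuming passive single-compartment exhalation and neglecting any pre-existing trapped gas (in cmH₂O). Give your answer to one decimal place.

Flow: 52 L/min ÷ 60 = 0.8667 L/s.
R = (PIP − Pplat)/V̇ = (34.7 − 26.9) / 0.8667 = 7.8/0.8667 = 9.0 cmH2O·s/L.
C = Vt/(Pplat − PEEP) = 425.0 / (26.9 − 11) = 425.0/15.9 = 26.73 mL/cmH2O.
τ = R × C = 9.0 × 0.02673 L/cmH2O = 0.2406 s.
Fraction remaining = e^(−Te/τ) = e^(−0.51/0.2406) = 0.1201; trapped volume = 425.0 × 0.1201 = 51.043 mL.
Additional alveolar pressure from trapping ≈ V_trapped / C = 51.043 / 26.73 = 1.91 cmH2O.

1.9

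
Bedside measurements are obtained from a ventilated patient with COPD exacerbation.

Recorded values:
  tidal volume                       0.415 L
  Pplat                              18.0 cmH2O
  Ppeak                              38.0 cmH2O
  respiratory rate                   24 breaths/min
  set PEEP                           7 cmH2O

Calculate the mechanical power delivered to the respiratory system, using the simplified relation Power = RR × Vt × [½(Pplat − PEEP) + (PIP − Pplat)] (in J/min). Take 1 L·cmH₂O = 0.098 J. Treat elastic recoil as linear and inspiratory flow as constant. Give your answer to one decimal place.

24.9

Per-breath work = Vt × [½(Pplat−PEEP) + (PIP−Pplat)] = 0.415 × [0.5×11.0 + 20.0] = 0.415 × 25.5 = 10.583 L·cmH2O.
Power = 24 × 10.583 = 253.99 L·cmH2O/min.
× 0.098 J/(L·cmH2O) → 24.891 J/min.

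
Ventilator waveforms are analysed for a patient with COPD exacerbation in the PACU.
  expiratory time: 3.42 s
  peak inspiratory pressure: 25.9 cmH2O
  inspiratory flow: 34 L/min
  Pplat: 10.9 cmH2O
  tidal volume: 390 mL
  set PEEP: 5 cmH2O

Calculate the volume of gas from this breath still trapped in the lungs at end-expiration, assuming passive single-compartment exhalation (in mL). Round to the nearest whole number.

Flow: 34 L/min ÷ 60 = 0.5667 L/s.
R = (PIP − Pplat)/V̇ = (25.9 − 10.9) / 0.5667 = 15.0/0.5667 = 26.469 cmH2O·s/L.
C = Vt/(Pplat − PEEP) = 390.0 / (10.9 − 5) = 390.0/5.9 = 66.102 mL/cmH2O.
τ = R × C = 26.469 × 0.0661 L/cmH2O = 1.75 s.
Fraction remaining = e^(−Te/τ) = e^(−3.42/1.75) = 0.1417.
Trapped volume = 390.0 × 0.1417 = 55.263 mL.

55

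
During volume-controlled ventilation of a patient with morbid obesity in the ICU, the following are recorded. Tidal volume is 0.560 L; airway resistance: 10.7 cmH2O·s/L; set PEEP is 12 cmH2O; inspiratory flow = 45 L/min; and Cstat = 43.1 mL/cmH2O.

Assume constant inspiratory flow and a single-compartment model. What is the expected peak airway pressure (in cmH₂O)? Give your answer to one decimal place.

33.0

Flow: 45 L/min ÷ 60 = 0.75 L/s.
Equation of motion (constant flow): PIP = Vt/C + R·V̇ + PEEP.
PIP = 560/43.1 + 10.7×0.75 + 12 = 12.993 + 8.025 + 12 = 33.018 cmH2O.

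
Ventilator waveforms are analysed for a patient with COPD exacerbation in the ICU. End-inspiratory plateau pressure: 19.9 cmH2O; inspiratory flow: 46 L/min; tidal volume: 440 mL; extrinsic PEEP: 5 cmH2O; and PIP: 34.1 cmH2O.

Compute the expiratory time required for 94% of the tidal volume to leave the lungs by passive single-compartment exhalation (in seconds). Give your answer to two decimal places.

Flow: 46 L/min ÷ 60 = 0.7667 L/s.
R = (PIP − Pplat)/V̇ = (34.1 − 19.9) / 0.7667 = 14.2/0.7667 = 18.521 cmH2O·s/L.
C = Vt/(Pplat − PEEP) = 440.0 / (19.9 − 5) = 440.0/14.9 = 29.53 mL/cmH2O.
τ = R × C = 18.521 × 0.02953 L/cmH2O = 0.5469 s.
t = −τ·ln(1 − 0.94) = −0.5469·ln(0.06) = 1.539 s.

1.54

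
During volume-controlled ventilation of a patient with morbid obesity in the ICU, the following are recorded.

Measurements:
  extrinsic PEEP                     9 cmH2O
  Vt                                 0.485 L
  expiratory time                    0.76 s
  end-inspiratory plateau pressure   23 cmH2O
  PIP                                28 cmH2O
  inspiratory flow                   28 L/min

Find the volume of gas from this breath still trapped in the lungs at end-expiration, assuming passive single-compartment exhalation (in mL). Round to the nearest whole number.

63

Flow: 28 L/min ÷ 60 = 0.4667 L/s.
R = (PIP − Pplat)/V̇ = (28 − 23) / 0.4667 = 5.0/0.4667 = 10.714 cmH2O·s/L.
C = Vt/(Pplat − PEEP) = 485.0 / (23 − 9) = 485.0/14.0 = 34.643 mL/cmH2O.
τ = R × C = 10.714 × 0.03464 L/cmH2O = 0.3711 s.
Fraction remaining = e^(−Te/τ) = e^(−0.76/0.3711) = 0.129.
Trapped volume = 485.0 × 0.129 = 62.565 mL.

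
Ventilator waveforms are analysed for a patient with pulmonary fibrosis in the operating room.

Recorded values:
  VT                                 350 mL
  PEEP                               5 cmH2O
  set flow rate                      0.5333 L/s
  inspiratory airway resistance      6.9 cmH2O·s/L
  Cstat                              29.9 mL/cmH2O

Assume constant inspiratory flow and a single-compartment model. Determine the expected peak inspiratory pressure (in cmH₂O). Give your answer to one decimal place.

20.4

Equation of motion (constant flow): PIP = Vt/C + R·V̇ + PEEP.
PIP = 350/29.9 + 6.9×0.5333 + 5 = 11.706 + 3.68 + 5 = 20.386 cmH2O.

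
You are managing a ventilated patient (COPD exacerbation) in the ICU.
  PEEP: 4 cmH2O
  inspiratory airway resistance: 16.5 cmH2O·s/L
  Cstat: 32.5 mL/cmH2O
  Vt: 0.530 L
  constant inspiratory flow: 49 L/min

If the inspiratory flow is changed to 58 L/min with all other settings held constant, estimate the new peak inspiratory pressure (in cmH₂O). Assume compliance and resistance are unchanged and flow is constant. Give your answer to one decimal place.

36.3

Flow: 49 L/min ÷ 60 = 0.8167 L/s.
New flow: 58 L/min ÷ 60 = 0.9667 L/s.
PIP = Vt/C + R·V̇ + PEEP (constant-flow equation of motion).
Only the resistive term changes: ΔPIP = R × ΔV̇ = 16.5 × (0.9667 − 0.8167) = 16.5 × 0.15 = 2.475 cmH2O.
Original PIP = 530/32.5 + 16.5×0.8167 + 4 = 33.783 cmH2O; new PIP = 33.783 + (2.475) = 36.258 cmH2O.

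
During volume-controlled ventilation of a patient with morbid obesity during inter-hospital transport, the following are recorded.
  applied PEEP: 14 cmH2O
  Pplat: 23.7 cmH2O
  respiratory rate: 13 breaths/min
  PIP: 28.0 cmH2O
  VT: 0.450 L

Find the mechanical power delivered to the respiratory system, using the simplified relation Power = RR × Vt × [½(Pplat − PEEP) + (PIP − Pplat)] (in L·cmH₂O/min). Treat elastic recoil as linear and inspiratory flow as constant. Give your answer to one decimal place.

53.5

Per-breath work = Vt × [½(Pplat−PEEP) + (PIP−Pplat)] = 0.450 × [0.5×9.7 + 4.3] = 0.450 × 9.15 = 4.118 L·cmH2O.
Power = 13 × 4.118 = 53.534 L·cmH2O/min.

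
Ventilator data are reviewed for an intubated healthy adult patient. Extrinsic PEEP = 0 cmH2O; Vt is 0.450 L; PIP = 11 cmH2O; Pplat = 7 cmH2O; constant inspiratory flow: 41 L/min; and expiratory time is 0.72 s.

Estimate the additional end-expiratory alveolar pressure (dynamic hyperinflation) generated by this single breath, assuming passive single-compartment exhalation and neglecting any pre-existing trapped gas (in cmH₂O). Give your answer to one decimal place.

1.0

Flow: 41 L/min ÷ 60 = 0.6833 L/s.
R = (PIP − Pplat)/V̇ = (11 − 7) / 0.6833 = 4.0/0.6833 = 5.854 cmH2O·s/L.
C = Vt/(Pplat − PEEP) = 450.0 / (7 − 0) = 450.0/7.0 = 64.286 mL/cmH2O.
τ = R × C = 5.854 × 0.06429 L/cmH2O = 0.3764 s.
Fraction remaining = e^(−Te/τ) = e^(−0.72/0.3764) = 0.1477; trapped volume = 450.0 × 0.1477 = 66.465 mL.
Additional alveolar pressure from trapping ≈ V_trapped / C = 66.465 / 64.286 = 1.034 cmH2O.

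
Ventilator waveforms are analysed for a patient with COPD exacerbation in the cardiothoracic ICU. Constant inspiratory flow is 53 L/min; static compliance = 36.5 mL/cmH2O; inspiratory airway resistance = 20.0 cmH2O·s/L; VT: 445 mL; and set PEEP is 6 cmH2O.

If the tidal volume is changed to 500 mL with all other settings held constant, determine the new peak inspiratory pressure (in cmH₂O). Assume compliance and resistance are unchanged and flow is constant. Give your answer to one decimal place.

Flow: 53 L/min ÷ 60 = 0.8833 L/s.
PIP = Vt/C + R·V̇ + PEEP (constant-flow equation of motion).
Only the elastic term changes: ΔPIP = ΔVt / C = (500 − 445) / 36.5 = 1.507 cmH2O.
Original PIP = 445/36.5 + 20.0×0.8833 + 6 = 35.858 cmH2O; new PIP = 35.858 + (1.507) = 37.365 cmH2O.

37.4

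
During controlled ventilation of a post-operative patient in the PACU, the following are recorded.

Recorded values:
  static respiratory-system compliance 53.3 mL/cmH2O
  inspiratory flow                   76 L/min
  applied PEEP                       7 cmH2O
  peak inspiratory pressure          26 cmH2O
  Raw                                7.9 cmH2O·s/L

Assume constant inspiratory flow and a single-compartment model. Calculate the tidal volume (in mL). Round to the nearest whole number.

Flow: 76 L/min ÷ 60 = 1.2667 L/s.
Equation of motion (constant flow): PIP = Vt/C + R·V̇ + PEEP.
Vt/C = PIP − R·V̇ − PEEP = 26 − 10.007 − 7 = 8.993 cmH2O.
Vt = C × 8.993 = 53.3 × 8.993 = 479.33 mL.

479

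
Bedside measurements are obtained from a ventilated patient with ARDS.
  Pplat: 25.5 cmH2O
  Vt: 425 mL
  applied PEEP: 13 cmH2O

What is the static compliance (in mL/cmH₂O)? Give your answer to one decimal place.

34.0

Cstat = Vt / (Pplat − PEEP) = 425 / (25.5 − 13) = 425 / 12.5 = 34.0 mL/cmH2O.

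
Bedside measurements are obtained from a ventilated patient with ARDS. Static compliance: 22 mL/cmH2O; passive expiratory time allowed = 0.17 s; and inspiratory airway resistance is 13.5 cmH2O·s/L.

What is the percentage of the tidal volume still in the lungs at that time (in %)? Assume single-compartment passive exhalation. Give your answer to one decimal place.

τ = R × C = 13.5 × 22 mL/cmH2O = 13.5 × 0.022 L/cmH2O = 0.297 s.
Passive exhalation: V(t)/V₀ = e^(−t/τ) = e^(−0.17/0.297) = 0.5642.
Fraction remaining = 0.5642 → 56.42%.

56.4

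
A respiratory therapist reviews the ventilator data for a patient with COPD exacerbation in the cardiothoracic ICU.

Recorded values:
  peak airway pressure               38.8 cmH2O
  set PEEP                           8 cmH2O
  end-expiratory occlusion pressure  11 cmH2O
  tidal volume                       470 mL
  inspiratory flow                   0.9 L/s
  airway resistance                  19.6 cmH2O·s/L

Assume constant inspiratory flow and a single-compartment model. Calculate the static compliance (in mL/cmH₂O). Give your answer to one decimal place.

46.3

Total PEEP = 11 cmH2O (set 8 + intrinsic 3); this is the baseline alveolar pressure.
Equation of motion (constant flow): PIP = Vt/C + R·V̇ + PEEP.
Vt/C = PIP − R·V̇ − PEEP = 38.8 − 19.6×0.9 − 11 = 38.8 − 17.64 − 11 = 10.16 cmH2O.
C = Vt / 10.16 = 470 / 10.16 = 46.26 mL/cmH2O.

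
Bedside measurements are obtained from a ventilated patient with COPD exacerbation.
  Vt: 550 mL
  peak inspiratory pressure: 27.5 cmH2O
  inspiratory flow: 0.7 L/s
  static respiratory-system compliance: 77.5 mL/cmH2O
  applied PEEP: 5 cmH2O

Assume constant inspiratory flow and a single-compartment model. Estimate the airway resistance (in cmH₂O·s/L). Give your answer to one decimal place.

22.0

Equation of motion (constant flow): PIP = Vt/C + R·V̇ + PEEP.
R·V̇ = PIP − Vt/C − PEEP = 27.5 − 550/77.5 − 5 = 27.5 − 7.097 − 5 = 15.403 cmH2O.
R = 15.403 / 0.7 = 22.004 cmH2O·s/L.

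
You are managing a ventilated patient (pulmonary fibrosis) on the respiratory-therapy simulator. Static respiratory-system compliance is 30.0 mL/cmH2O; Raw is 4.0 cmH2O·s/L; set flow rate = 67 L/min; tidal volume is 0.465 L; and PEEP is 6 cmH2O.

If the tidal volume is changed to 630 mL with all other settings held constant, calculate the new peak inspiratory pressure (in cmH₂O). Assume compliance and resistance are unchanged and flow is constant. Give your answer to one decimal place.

31.5

Flow: 67 L/min ÷ 60 = 1.1167 L/s.
PIP = Vt/C + R·V̇ + PEEP (constant-flow equation of motion).
Only the elastic term changes: ΔPIP = ΔVt / C = (630 − 465) / 30.0 = 5.5 cmH2O.
Original PIP = 465/30.0 + 4.0×1.1167 + 6 = 25.967 cmH2O; new PIP = 25.967 + (5.5) = 31.467 cmH2O.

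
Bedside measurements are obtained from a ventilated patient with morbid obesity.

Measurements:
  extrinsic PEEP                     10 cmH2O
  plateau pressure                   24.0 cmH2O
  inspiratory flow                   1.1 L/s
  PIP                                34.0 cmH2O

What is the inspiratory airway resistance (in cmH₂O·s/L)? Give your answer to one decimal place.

9.1

Raw = (PIP − Pplat) / flow = (34.0 − 24.0) / 1.1 = 10.0 / 1.1 = 9.091 cmH2O·s/L.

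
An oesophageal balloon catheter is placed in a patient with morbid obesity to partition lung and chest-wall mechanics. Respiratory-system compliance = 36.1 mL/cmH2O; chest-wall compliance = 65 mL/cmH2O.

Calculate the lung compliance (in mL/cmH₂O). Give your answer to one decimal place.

1/CL = 1/Crs − 1/Ccw.
1/CL = 1/36.1 − 1/65 = 0.01232.
CL = 81.169 mL/cmH2O.

81.2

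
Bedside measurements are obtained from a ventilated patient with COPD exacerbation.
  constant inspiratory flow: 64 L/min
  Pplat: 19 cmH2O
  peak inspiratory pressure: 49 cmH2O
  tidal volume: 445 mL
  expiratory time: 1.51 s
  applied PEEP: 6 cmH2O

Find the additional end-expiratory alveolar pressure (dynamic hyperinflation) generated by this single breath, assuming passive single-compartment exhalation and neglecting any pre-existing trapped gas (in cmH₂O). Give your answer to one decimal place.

Flow: 64 L/min ÷ 60 = 1.0667 L/s.
R = (PIP − Pplat)/V̇ = (49 − 19) / 1.0667 = 30.0/1.0667 = 28.124 cmH2O·s/L.
C = Vt/(Pplat − PEEP) = 445.0 / (19 − 6) = 445.0/13.0 = 34.231 mL/cmH2O.
τ = R × C = 28.124 × 0.03423 L/cmH2O = 0.9627 s.
Fraction remaining = e^(−Te/τ) = e^(−1.51/0.9627) = 0.2084; trapped volume = 445.0 × 0.2084 = 92.738 mL.
Additional alveolar pressure from trapping ≈ V_trapped / C = 92.738 / 34.231 = 2.709 cmH2O.

2.7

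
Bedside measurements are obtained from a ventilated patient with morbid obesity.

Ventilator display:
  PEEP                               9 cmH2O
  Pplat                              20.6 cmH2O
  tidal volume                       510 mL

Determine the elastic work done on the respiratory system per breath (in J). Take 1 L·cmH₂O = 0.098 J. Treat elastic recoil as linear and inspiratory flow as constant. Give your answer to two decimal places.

0.29

Elastic work ≈ ½ × (Pplat − PEEP) × Vt = 0.5 × (20.6 − 9) × 0.510 L = 0.5 × 11.6 × 0.510 = 2.958 L·cmH2O.
× 0.098 J/(L·cmH2O) → 0.2899 J.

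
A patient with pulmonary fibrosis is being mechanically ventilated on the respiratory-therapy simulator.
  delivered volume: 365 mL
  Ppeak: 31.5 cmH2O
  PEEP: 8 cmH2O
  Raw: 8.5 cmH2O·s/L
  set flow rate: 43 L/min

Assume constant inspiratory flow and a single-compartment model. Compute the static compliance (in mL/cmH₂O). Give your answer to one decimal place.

21.0

Flow: 43 L/min ÷ 60 = 0.7167 L/s.
Equation of motion (constant flow): PIP = Vt/C + R·V̇ + PEEP.
Vt/C = PIP − R·V̇ − PEEP = 31.5 − 8.5×0.7167 − 8 = 31.5 − 6.092 − 8 = 17.408 cmH2O.
C = Vt / 17.408 = 365 / 17.408 = 20.967 mL/cmH2O.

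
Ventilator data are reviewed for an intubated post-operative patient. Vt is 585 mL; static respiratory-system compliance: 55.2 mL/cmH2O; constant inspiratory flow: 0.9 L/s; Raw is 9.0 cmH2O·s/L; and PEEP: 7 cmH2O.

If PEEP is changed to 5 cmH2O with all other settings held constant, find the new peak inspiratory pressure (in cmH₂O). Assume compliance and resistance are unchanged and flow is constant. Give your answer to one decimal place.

23.7

PIP = Vt/C + R·V̇ + PEEP (constant-flow equation of motion).
Only the baseline term changes: ΔPIP = ΔPEEP = 5 − 7 = -2.0 cmH2O.
Original PIP = 585/55.2 + 9.0×0.9 + 7 = 25.698 cmH2O; new PIP = 25.698 + (-2.0) = 23.698 cmH2O.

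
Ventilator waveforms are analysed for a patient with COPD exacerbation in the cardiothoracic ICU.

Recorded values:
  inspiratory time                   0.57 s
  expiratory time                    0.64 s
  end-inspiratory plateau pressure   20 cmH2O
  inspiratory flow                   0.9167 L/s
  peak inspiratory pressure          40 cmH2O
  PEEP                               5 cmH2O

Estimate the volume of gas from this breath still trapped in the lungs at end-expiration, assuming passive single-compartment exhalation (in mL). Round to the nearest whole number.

Vt = flow × Ti = 0.9167 L/s × 0.57 s × 1000 mL/L = 522.52 mL.
R = (PIP − Pplat)/V̇ = (40 − 20) / 0.9167 = 20.0/0.9167 = 21.817 cmH2O·s/L.
C = Vt/(Pplat − PEEP) = 522.52 / (20 − 5) = 522.52/15.0 = 34.835 mL/cmH2O.
τ = R × C = 21.817 × 0.03484 L/cmH2O = 0.7601 s.
Fraction remaining = e^(−Te/τ) = e^(−0.64/0.7601) = 0.4309.
Trapped volume = 522.52 × 0.4309 = 225.15 mL.

225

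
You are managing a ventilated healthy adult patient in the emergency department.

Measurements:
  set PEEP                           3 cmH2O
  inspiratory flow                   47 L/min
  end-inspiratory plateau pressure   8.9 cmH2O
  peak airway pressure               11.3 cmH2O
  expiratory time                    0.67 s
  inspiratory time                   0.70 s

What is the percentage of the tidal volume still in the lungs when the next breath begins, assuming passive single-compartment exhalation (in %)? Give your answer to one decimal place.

Flow: 47 L/min ÷ 60 = 0.7833 L/s.
Vt = flow × Ti = 0.7833 L/s × 0.70 s × 1000 mL/L = 548.31 mL.
R = (PIP − Pplat)/V̇ = (11.3 − 8.9) / 0.7833 = 2.4/0.7833 = 3.064 cmH2O·s/L.
C = Vt/(Pplat − PEEP) = 548.31 / (8.9 − 3) = 548.31/5.9 = 92.934 mL/cmH2O.
τ = R × C = 3.064 × 0.09293 L/cmH2O = 0.2847 s.
Fraction remaining at end-expiration = e^(−Te/τ) = e^(−0.67/0.2847) = 0.09505 → 9.505%.

9.5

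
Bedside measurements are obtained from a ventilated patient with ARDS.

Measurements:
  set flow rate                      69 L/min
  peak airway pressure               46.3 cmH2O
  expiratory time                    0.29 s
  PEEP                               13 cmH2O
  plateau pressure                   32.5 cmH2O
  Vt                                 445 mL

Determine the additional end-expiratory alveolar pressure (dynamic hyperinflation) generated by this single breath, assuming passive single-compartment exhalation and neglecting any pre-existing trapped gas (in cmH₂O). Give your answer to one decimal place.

6.8

Flow: 69 L/min ÷ 60 = 1.15 L/s.
R = (PIP − Pplat)/V̇ = (46.3 − 32.5) / 1.15 = 13.8/1.15 = 12.0 cmH2O·s/L.
C = Vt/(Pplat − PEEP) = 445.0 / (32.5 − 13) = 445.0/19.5 = 22.821 mL/cmH2O.
τ = R × C = 12.0 × 0.02282 L/cmH2O = 0.2738 s.
Fraction remaining = e^(−Te/τ) = e^(−0.29/0.2738) = 0.3467; trapped volume = 445.0 × 0.3467 = 154.28 mL.
Additional alveolar pressure from trapping ≈ V_trapped / C = 154.28 / 22.821 = 6.76 cmH2O.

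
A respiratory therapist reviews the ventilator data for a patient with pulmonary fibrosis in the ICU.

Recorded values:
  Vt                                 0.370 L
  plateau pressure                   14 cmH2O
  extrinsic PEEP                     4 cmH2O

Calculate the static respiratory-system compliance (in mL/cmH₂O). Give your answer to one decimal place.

37.0

Cstat = Vt / (Pplat − PEEP) = 370 / (14 − 4) = 370 / 10.0 = 37.0 mL/cmH2O.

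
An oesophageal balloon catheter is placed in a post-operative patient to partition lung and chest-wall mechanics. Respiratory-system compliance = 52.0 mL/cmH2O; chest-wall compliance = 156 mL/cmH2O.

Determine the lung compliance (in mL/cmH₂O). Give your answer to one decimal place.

1/CL = 1/Crs − 1/Ccw.
1/CL = 1/52.0 − 1/156 = 0.01282.
CL = 78.003 mL/cmH2O.

78.0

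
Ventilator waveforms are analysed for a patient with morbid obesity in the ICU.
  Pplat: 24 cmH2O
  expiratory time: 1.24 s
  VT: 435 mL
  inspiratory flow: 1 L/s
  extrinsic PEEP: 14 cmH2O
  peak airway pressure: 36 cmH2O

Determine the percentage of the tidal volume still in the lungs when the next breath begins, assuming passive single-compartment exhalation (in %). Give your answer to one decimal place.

R = (PIP − Pplat)/V̇ = (36 − 24) / 1 = 12.0/1 = 12.0 cmH2O·s/L.
C = Vt/(Pplat − PEEP) = 435.0 / (24 − 14) = 435.0/10.0 = 43.5 mL/cmH2O.
τ = R × C = 12.0 × 0.0435 L/cmH2O = 0.522 s.
Fraction remaining at end-expiration = e^(−Te/τ) = e^(−1.24/0.522) = 0.09297 → 9.297%.

9.3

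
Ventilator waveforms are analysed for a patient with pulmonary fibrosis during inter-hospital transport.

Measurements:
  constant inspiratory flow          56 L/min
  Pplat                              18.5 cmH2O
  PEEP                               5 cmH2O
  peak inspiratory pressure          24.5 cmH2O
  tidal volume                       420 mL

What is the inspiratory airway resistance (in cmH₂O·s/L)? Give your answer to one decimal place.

6.4

Flow: 56 L/min ÷ 60 = 0.9333 L/s.
Raw = (PIP − Pplat) / flow = (24.5 − 18.5) / 0.9333 = 6.0 / 0.9333 = 6.429 cmH2O·s/L.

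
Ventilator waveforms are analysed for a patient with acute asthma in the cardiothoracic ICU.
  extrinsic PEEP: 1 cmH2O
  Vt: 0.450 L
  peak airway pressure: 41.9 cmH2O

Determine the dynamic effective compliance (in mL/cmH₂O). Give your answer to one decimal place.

Dynamic compliance = Vt / (PIP − PEEP) = 450 / (41.9 − 1) = 450 / 40.9 = 11.002 mL/cmH2O.

11.0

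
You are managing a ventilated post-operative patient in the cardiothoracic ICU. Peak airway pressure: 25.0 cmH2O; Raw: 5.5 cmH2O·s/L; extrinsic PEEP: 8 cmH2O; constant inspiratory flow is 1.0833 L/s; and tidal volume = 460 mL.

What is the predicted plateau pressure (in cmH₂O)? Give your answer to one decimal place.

19.0

Pplat = PIP − Raw × flow = 25.0 − 5.5 × 1.0833 = 25.0 − 5.958 = 19.042 cmH2O.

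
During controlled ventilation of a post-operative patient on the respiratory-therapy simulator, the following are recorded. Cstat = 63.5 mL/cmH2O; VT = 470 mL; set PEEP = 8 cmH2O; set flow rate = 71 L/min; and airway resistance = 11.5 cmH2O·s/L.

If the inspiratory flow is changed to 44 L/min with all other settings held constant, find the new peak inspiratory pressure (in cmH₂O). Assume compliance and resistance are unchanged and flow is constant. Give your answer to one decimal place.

Flow: 71 L/min ÷ 60 = 1.1833 L/s.
New flow: 44 L/min ÷ 60 = 0.7333 L/s.
PIP = Vt/C + R·V̇ + PEEP (constant-flow equation of motion).
Only the resistive term changes: ΔPIP = R × ΔV̇ = 11.5 × (0.7333 − 1.1833) = 11.5 × -0.45 = -5.175 cmH2O.
Original PIP = 470/63.5 + 11.5×1.1833 + 8 = 29.01 cmH2O; new PIP = 29.01 + (-5.175) = 23.835 cmH2O.

23.8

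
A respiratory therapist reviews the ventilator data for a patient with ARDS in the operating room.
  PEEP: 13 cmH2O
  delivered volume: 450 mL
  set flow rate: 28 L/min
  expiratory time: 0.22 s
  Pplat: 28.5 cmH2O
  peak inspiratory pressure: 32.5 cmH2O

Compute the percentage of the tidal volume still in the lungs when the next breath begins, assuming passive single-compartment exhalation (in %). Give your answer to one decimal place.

Flow: 28 L/min ÷ 60 = 0.4667 L/s.
R = (PIP − Pplat)/V̇ = (32.5 − 28.5) / 0.4667 = 4.0/0.4667 = 8.571 cmH2O·s/L.
C = Vt/(Pplat − PEEP) = 450.0 / (28.5 − 13) = 450.0/15.5 = 29.032 mL/cmH2O.
τ = R × C = 8.571 × 0.02903 L/cmH2O = 0.2488 s.
Fraction remaining at end-expiration = e^(−Te/τ) = e^(−0.22/0.2488) = 0.413 → 41.3%.

41.3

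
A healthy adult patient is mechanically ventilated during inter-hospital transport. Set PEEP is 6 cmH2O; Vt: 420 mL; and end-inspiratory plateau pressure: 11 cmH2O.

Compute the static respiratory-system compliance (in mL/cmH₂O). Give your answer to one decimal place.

Cstat = Vt / (Pplat − PEEP) = 420 / (11 − 6) = 420 / 5.0 = 84.0 mL/cmH2O.

84.0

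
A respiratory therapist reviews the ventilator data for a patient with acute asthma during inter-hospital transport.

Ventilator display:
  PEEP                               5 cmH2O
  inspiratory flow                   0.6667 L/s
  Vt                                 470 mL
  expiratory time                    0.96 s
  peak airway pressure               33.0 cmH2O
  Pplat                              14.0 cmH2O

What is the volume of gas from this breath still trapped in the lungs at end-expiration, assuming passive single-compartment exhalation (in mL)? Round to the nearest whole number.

247

R = (PIP − Pplat)/V̇ = (33.0 − 14.0) / 0.6667 = 19.0/0.6667 = 28.499 cmH2O·s/L.
C = Vt/(Pplat − PEEP) = 470.0 / (14.0 − 5) = 470.0/9.0 = 52.222 mL/cmH2O.
τ = R × C = 28.499 × 0.05222 L/cmH2O = 1.488 s.
Fraction remaining = e^(−Te/τ) = e^(−0.96/1.488) = 0.5246.
Trapped volume = 470.0 × 0.5246 = 246.56 mL.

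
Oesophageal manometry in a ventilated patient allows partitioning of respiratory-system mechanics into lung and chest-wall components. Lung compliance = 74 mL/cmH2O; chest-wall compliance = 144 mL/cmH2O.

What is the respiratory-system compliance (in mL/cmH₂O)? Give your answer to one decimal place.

48.9

Lung and chest wall are elastances in series: 1/Crs = 1/CL + 1/Ccw.
1/Crs = 1/74 + 1/144 = 0.02046.
Crs = 48.876 mL/cmH2O.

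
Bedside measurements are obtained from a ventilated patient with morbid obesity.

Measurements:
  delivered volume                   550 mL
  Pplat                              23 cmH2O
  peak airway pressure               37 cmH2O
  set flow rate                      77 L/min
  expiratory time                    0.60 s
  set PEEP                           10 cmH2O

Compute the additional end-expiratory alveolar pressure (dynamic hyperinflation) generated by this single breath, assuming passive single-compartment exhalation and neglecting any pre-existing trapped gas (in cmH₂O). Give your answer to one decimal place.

Flow: 77 L/min ÷ 60 = 1.2833 L/s.
R = (PIP − Pplat)/V̇ = (37 − 23) / 1.2833 = 14.0/1.2833 = 10.909 cmH2O·s/L.
C = Vt/(Pplat − PEEP) = 550.0 / (23 − 10) = 550.0/13.0 = 42.308 mL/cmH2O.
τ = R × C = 10.909 × 0.04231 L/cmH2O = 0.4616 s.
Fraction remaining = e^(−Te/τ) = e^(−0.60/0.4616) = 0.2726; trapped volume = 550.0 × 0.2726 = 149.93 mL.
Additional alveolar pressure from trapping ≈ V_trapped / C = 149.93 / 42.308 = 3.544 cmH2O.

3.5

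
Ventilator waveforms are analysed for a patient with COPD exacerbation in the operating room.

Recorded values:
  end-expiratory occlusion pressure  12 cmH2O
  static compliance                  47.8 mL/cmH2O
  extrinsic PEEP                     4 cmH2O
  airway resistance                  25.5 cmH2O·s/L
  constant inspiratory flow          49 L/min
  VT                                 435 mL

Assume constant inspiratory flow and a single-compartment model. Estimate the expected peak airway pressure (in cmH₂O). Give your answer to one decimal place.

Flow: 49 L/min ÷ 60 = 0.8167 L/s.
Total PEEP = 12 cmH2O (set 4 + intrinsic 8); this is the baseline alveolar pressure.
Equation of motion (constant flow): PIP = Vt/C + R·V̇ + PEEP.
PIP = 435/47.8 + 25.5×0.8167 + 12 = 9.1 + 20.826 + 12 = 41.926 cmH2O.

41.9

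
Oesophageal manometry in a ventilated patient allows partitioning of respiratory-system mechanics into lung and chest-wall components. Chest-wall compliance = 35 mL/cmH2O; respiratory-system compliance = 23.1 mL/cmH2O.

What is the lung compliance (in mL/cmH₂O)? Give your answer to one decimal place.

67.9

1/CL = 1/Crs − 1/Ccw.
1/CL = 1/23.1 − 1/35 = 0.01472.
CL = 67.935 mL/cmH2O.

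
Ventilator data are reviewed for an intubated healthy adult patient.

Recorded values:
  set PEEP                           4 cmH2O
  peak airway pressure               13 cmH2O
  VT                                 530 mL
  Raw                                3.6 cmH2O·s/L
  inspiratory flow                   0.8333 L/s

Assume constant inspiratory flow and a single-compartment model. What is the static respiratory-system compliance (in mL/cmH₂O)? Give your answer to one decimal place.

88.3

Equation of motion (constant flow): PIP = Vt/C + R·V̇ + PEEP.
Vt/C = PIP − R·V̇ − PEEP = 13 − 3.6×0.8333 − 4 = 13 − 3.0 − 4 = 6.0 cmH2O.
C = Vt / 6.0 = 530 / 6.0 = 88.333 mL/cmH2O.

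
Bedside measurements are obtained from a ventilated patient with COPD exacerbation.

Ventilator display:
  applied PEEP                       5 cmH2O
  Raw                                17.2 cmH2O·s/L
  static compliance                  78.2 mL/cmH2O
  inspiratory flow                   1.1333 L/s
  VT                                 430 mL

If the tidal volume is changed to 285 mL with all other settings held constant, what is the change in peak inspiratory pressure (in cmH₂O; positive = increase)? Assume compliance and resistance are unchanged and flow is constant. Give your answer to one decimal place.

-1.9

PIP = Vt/C + R·V̇ + PEEP (constant-flow equation of motion).
Only the elastic term changes: ΔPIP = ΔVt / C = (285 − 430) / 78.2 = -1.854 cmH2O.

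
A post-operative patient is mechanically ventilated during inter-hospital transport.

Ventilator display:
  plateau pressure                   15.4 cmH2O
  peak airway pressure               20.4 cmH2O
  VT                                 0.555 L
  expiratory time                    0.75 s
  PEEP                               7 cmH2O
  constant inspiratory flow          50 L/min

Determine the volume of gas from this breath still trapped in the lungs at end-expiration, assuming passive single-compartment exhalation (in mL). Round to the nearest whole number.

Flow: 50 L/min ÷ 60 = 0.8333 L/s.
R = (PIP − Pplat)/V̇ = (20.4 − 15.4) / 0.8333 = 5.0/0.8333 = 6.0 cmH2O·s/L.
C = Vt/(Pplat − PEEP) = 555.0 / (15.4 − 7) = 555.0/8.4 = 66.071 mL/cmH2O.
τ = R × C = 6.0 × 0.06607 L/cmH2O = 0.3964 s.
Fraction remaining = e^(−Te/τ) = e^(−0.75/0.3964) = 0.1508.
Trapped volume = 555.0 × 0.1508 = 83.694 mL.

84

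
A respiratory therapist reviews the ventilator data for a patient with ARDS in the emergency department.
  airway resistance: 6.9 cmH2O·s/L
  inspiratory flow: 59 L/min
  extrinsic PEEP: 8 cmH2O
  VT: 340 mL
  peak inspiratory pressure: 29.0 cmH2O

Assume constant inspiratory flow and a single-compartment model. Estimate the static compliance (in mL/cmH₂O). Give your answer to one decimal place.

23.9

Flow: 59 L/min ÷ 60 = 0.9833 L/s.
Equation of motion (constant flow): PIP = Vt/C + R·V̇ + PEEP.
Vt/C = PIP − R·V̇ − PEEP = 29.0 − 6.9×0.9833 − 8 = 29.0 − 6.785 − 8 = 14.215 cmH2O.
C = Vt / 14.215 = 340 / 14.215 = 23.918 mL/cmH2O.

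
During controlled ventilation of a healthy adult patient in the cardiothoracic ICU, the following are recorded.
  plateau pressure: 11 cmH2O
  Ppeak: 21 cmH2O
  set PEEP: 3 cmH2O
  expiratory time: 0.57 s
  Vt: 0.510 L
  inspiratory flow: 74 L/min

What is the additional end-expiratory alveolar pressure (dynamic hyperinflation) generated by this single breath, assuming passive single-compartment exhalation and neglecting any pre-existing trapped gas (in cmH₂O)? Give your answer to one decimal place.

Flow: 74 L/min ÷ 60 = 1.2333 L/s.
R = (PIP − Pplat)/V̇ = (21 − 11) / 1.2333 = 10.0/1.2333 = 8.108 cmH2O·s/L.
C = Vt/(Pplat − PEEP) = 510.0 / (11 − 3) = 510.0/8.0 = 63.75 mL/cmH2O.
τ = R × C = 8.108 × 0.06375 L/cmH2O = 0.5169 s.
Fraction remaining = e^(−Te/τ) = e^(−0.57/0.5169) = 0.332; trapped volume = 510.0 × 0.332 = 169.32 mL.
Additional alveolar pressure from trapping ≈ V_trapped / C = 169.32 / 63.75 = 2.656 cmH2O.

2.7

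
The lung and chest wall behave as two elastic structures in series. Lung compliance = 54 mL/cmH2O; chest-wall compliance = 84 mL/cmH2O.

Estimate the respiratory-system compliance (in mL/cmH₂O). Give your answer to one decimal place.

Lung and chest wall are elastances in series: 1/Crs = 1/CL + 1/Ccw.
1/Crs = 1/54 + 1/84 = 0.03042.
Crs = 32.873 mL/cmH2O.

32.9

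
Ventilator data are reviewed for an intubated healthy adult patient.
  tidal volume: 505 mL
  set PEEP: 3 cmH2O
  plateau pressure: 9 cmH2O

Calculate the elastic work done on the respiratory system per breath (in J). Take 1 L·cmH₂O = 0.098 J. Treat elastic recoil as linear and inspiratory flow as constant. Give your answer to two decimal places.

Elastic work ≈ ½ × (Pplat − PEEP) × Vt = 0.5 × (9 − 3) × 0.505 L = 0.5 × 6.0 × 0.505 = 1.515 L·cmH2O.
× 0.098 J/(L·cmH2O) → 0.1485 J.

0.15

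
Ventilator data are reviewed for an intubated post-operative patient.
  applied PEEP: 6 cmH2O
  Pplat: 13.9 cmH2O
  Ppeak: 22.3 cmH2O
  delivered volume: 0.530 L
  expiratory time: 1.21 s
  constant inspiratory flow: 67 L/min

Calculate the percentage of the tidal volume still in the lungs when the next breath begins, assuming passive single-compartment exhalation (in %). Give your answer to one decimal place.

9.1

Flow: 67 L/min ÷ 60 = 1.1167 L/s.
R = (PIP − Pplat)/V̇ = (22.3 − 13.9) / 1.1167 = 8.4/1.1167 = 7.522 cmH2O·s/L.
C = Vt/(Pplat − PEEP) = 530.0 / (13.9 − 6) = 530.0/7.9 = 67.089 mL/cmH2O.
τ = R × C = 7.522 × 0.06709 L/cmH2O = 0.5047 s.
Fraction remaining at end-expiration = e^(−Te/τ) = e^(−1.21/0.5047) = 0.09095 → 9.095%.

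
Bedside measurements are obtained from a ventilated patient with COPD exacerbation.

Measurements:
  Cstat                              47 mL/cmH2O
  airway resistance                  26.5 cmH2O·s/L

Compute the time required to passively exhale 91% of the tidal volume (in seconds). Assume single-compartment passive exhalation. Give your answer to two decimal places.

τ = R × C = 26.5 × 47 mL/cmH2O = 26.5 × 0.047 L/cmH2O = 1.246 s.
Exhaled fraction f = 1 − e^(−t/τ) → t = −τ·ln(1 − f) = −1.246·ln(0.09) = 3.0 s.

3.00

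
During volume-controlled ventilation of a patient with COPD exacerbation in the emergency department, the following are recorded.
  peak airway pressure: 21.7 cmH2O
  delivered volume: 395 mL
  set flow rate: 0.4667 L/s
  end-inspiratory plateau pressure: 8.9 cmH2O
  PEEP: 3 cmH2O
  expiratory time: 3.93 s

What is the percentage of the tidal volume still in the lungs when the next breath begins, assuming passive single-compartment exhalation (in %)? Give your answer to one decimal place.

R = (PIP − Pplat)/V̇ = (21.7 − 8.9) / 0.4667 = 12.8/0.4667 = 27.427 cmH2O·s/L.
C = Vt/(Pplat − PEEP) = 395.0 / (8.9 − 3) = 395.0/5.9 = 66.949 mL/cmH2O.
τ = R × C = 27.427 × 0.06695 L/cmH2O = 1.836 s.
Fraction remaining at end-expiration = e^(−Te/τ) = e^(−3.93/1.836) = 0.1176 → 11.76%.

11.8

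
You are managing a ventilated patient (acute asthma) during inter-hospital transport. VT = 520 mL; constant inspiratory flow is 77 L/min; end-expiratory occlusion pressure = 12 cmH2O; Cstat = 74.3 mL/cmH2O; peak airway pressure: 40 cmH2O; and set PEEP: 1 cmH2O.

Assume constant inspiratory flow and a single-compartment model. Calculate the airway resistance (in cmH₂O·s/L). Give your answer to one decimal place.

Flow: 77 L/min ÷ 60 = 1.2833 L/s.
Total PEEP = 12 cmH2O (set 1 + intrinsic 11); this is the baseline alveolar pressure.
Equation of motion (constant flow): PIP = Vt/C + R·V̇ + PEEP.
R·V̇ = PIP − Vt/C − PEEP = 40 − 520/74.3 − 12 = 40 − 6.999 − 12 = 21.001 cmH2O.
R = 21.001 / 1.2833 = 16.365 cmH2O·s/L.

16.4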